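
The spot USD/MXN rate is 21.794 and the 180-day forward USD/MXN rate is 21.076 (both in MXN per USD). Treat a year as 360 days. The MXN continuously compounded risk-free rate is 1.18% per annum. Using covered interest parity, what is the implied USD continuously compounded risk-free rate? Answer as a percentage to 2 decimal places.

7.88%

F = S·e^((r_MXN − r_USD)T) ⇒ r_USD = r_MXN − ln(F/S)/T
ln(21.076/21.794) = -0.033500; /(180/360) = -0.067000
r_USD = 0.0118 + 0.067000 = 0.078800
r_USD = 7.88%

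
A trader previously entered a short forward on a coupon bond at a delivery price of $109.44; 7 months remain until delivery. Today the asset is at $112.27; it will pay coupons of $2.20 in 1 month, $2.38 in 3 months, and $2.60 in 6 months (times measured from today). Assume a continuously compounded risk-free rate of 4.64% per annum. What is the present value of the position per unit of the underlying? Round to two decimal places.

PV(remaining coupons) I = 2.20·e^(−0.0464·1/12) + 2.38·e^(−0.0464·3/12) + 2.60·e^(−0.0464·6/12) = 7.0844
Current forward F = (S − I)·e^(rT) = (112.27 − 7.0844)·e^(0.0464·7/12) = 105.1856 × 1.027436 = 108.0715
Value (long) = (F − K)·e^(−rT) = (108.0715 − 109.44) × 0.973296 = -1.3320
Short position value = −(long value) = $1.33

$1.33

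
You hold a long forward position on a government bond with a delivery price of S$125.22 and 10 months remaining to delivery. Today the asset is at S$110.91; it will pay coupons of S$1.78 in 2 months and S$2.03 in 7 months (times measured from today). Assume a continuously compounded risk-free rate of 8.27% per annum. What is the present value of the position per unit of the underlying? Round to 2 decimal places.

PV(remaining coupons) I = 1.78·e^(−0.0827·2/12) + 2.03·e^(−0.0827·7/12) = 3.6900
Current forward F = (S − I)·e^(rT) = (110.91 − 3.6900)·e^(0.0827·10/12) = 107.2200 × 1.071347 = 114.8698
Value (long) = (F − K)·e^(−rT) = (114.8698 − 125.22) × 0.933404 = -9.6609
Value = -S$9.66

-S$9.66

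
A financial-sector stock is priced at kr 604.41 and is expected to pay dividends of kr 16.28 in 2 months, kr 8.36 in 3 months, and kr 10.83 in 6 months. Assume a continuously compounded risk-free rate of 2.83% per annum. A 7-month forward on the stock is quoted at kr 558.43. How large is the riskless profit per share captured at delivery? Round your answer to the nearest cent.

kr 20.27 per share

PV(dividends) I = 16.28·e^(−0.0283·2/12) + 8.36·e^(−0.0283·3/12) + 10.83·e^(−0.0283·6/12) = 35.1823
Fair forward F* = (S − I)·e^(rT) = (604.41 − 35.1823)·e^0.016508 = 569.2277 × 1.016645 = 578.7025
Market kr 558.43 < fair 578.7025: forward underpriced → reverse cash-and-carry (short the stock, invest proceeds at r, pay the dividends, go long the forward).
Profit at T = |F_mkt − F*| = |558.43 − 578.7025| = kr 20.27 per share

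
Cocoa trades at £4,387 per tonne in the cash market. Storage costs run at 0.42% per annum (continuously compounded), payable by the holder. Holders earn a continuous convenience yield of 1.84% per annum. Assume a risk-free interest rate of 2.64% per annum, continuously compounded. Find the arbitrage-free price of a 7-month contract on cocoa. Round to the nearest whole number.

Net carry = r + u − y = 0.0264 + 0.0042 − 0.0184 = 0.0122
F = S·e^((r+u−y)T) = 4387 · e^(0.0122 × 7/12) = 4387 · e^0.007117
= 4387 × 1.007142 = £4,418 per tonne

£4,418 per tonne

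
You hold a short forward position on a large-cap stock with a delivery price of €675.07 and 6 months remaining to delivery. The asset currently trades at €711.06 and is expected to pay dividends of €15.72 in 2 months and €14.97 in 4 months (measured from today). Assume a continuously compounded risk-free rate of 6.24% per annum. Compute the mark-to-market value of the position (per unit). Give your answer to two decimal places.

-€26.51

PV(remaining dividends) I = 15.72·e^(−0.0624·2/12) + 14.97·e^(−0.0624·4/12) = 30.2192
Current forward F = (S − I)·e^(rT) = (711.06 − 30.2192)·e^(0.0624·6/12) = 680.8408 × 1.031692 = 702.4180
Value (long) = (F − K)·e^(−rT) = (702.4180 − 675.07) × 0.969282 = 26.5079
Short position value = −(long value) = -€26.51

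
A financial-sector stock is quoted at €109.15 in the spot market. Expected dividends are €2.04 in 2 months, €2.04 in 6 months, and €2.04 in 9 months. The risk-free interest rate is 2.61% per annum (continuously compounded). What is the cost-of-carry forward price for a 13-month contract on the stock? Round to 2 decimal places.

PV(dividends) I = 2.04·e^(−0.0261·2/12) + 2.04·e^(−0.0261·6/12) + 2.04·e^(−0.0261·9/12)
I = 2.0311 + 2.0136 + 2.0005 = 6.0452
F = (S − I)·e^(rT) = (109.15 − 6.0452) · e^(0.0261·13/12)
= 103.1048 · e^0.028275 = 103.1048 × 1.028679 = €106.06

€106.06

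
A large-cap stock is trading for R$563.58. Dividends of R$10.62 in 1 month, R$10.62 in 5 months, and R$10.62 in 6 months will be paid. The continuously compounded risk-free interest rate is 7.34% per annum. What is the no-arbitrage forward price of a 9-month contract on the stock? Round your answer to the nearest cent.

R$562.62

PV(dividends) I = 10.62·e^(−0.0734·1/12) + 10.62·e^(−0.0734·5/12) + 10.62·e^(−0.0734·6/12)
I = 10.5552 + 10.3001 + 10.2373 = 31.0926
F = (S − I)·e^(rT) = (563.58 − 31.0926) · e^(0.0734·9/12)
= 532.4874 · e^0.055050 = 532.4874 × 1.056593 = R$562.62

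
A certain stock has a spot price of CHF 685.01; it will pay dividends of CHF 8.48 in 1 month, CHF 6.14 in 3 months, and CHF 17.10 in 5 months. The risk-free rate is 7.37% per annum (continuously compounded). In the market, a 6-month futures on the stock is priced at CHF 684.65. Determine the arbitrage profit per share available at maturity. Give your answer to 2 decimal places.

PV(dividends) I = 8.48·e^(−0.0737·1/12) + 6.14·e^(−0.0737·3/12) + 17.10·e^(−0.0737·5/12) = 31.0389
Fair futures F* = (S − I)·e^(rT) = (685.01 − 31.0389)·e^0.036850 = 653.9711 × 1.037537 = 678.5192
Market CHF 684.65 > fair 678.5192: forward overpriced → cash-and-carry (borrow at r, buy the stock and collect the dividends, short the forward).
Profit at T = |F_mkt − F*| = |684.65 − 678.5192| = CHF 6.13 per share

CHF 6.13 per share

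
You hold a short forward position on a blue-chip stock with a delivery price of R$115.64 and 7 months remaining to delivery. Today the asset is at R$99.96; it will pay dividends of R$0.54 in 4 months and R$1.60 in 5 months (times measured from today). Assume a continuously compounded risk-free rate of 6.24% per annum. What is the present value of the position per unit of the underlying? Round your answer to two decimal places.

R$13.63

PV(remaining dividends) I = 0.54·e^(−0.0624·4/12) + 1.60·e^(−0.0624·5/12) = 2.0878
Current forward F = (S − I)·e^(rT) = (99.96 − 2.0878)·e^(0.0624·7/12) = 97.8722 × 1.037071 = 101.5004
Value (long) = (F − K)·e^(−rT) = (101.5004 − 115.64) × 0.964255 = -13.6342
Short position value = −(long value) = R$13.63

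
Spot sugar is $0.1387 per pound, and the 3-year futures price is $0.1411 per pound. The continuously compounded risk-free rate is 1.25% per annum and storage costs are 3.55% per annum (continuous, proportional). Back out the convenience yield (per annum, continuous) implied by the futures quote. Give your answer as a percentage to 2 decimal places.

4.23%

F = S·e^((r+u−y)T) ⇒ (r+u−y) = ln(F/S)/T
ln(0.1411/0.1387) = 0.017156; /T ⇒ 0.005719
y = r + u − ln(F/S)/T = 0.0125 + 0.0355 − 0.005719 = 0.042281
y = 4.23%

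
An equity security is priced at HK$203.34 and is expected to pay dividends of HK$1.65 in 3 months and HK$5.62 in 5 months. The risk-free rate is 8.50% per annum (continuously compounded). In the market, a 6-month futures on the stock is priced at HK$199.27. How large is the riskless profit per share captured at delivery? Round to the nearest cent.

PV(dividends) I = 1.65·e^(−0.0850·3/12) + 5.62·e^(−0.0850·5/12) = 7.0397
Fair futures F* = (S − I)·e^(rT) = (203.34 − 7.0397)·e^0.042500 = 196.3003 × 1.043416 = 204.8229
Market HK$199.27 < fair 204.8229: forward underpriced → reverse cash-and-carry (short the stock, invest proceeds at r, pay the dividends, go long the forward).
Profit at T = |F_mkt − F*| = |199.27 − 204.8229| = HK$5.55 per share

HK$5.55 per share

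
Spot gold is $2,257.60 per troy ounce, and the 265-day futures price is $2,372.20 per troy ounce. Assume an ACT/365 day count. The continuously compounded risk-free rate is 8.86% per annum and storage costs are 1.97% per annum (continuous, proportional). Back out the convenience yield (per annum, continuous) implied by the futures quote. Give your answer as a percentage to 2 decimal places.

4.01%

F = S·e^((r+u−y)T) ⇒ (r+u−y) = ln(F/S)/T
ln(2372.20/2257.60) = 0.049515; /T ⇒ 0.068200
y = r + u − ln(F/S)/T = 0.0886 + 0.0197 − 0.068200 = 0.040100
y = 4.01%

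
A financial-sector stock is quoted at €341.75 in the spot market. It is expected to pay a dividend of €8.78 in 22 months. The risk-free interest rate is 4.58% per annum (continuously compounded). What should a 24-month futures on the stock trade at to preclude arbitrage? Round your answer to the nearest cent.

PV(dividends) I = 8.78·e^(−0.0458·22/12)
I = 8.0729
F = (S − I)·e^(rT) = (341.75 − 8.0729) · e^(0.0458·24/12)
= 333.6771 · e^0.091600 = 333.6771 × 1.095926 = €365.69

€365.69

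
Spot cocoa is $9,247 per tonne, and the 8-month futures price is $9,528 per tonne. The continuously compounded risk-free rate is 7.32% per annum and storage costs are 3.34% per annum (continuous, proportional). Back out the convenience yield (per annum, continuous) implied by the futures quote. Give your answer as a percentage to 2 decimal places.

6.17%

F = S·e^((r+u−y)T) ⇒ (r+u−y) = ln(F/S)/T
ln(9528/9247) = 0.029936; /T ⇒ 0.044904
y = r + u − ln(F/S)/T = 0.0732 + 0.0334 − 0.044904 = 0.061696
y = 6.17%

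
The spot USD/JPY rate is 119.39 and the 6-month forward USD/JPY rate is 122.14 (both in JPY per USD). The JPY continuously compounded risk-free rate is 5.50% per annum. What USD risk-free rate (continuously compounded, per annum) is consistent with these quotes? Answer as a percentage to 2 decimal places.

F = S·e^((r_JPY − r_USD)T) ⇒ r_USD = r_JPY − ln(F/S)/T
ln(122.14/119.39) = 0.022772; /(6/12) = 0.045544
r_USD = 0.0550 − 0.045544 = 0.009456
r_USD = 0.95%

0.95%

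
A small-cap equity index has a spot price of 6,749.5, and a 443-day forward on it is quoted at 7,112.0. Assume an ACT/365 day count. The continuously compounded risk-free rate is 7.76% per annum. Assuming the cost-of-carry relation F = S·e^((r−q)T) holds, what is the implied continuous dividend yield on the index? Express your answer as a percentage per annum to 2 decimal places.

From F = S·e^((r−q)T): (r − q) = ln(F/S)/T
ln(7112.0/6749.5) = ln(1.053708) = 0.052315
(r − q) = 0.052315 / (443/365) = 0.043104
q = r − ln(F/S)/T = 0.0776 − 0.043104 = 0.034496
q = 3.45%

3.45%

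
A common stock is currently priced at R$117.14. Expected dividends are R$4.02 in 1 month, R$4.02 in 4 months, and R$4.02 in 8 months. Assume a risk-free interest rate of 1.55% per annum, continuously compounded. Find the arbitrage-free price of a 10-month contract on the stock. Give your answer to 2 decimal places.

PV(dividends) I = 4.02·e^(−0.0155·1/12) + 4.02·e^(−0.0155·4/12) + 4.02·e^(−0.0155·8/12)
I = 4.0148 + 3.9993 + 3.9787 = 11.9928
F = (S − I)·e^(rT) = (117.14 − 11.9928) · e^(0.0155·10/12)
= 105.1472 · e^0.012917 = 105.1472 × 1.013001 = R$106.51

R$106.51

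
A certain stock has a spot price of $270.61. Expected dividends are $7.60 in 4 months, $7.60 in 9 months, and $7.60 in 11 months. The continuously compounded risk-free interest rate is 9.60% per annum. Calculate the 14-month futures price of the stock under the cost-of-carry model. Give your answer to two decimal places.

$278.75

PV(dividends) I = 7.60·e^(−0.0960·4/12) + 7.60·e^(−0.0960·9/12) + 7.60·e^(−0.0960·11/12)
I = 7.3607 + 7.0720 + 6.9598 = 21.3925
F = (S − I)·e^(rT) = (270.61 − 21.3925) · e^(0.0960·14/12)
= 249.2175 · e^0.112000 = 249.2175 × 1.118513 = $278.75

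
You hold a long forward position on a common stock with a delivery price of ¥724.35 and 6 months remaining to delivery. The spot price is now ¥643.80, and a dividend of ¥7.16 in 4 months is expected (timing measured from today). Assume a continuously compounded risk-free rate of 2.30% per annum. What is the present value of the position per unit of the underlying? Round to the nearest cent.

-¥79.37

PV(remaining dividends) I = 7.16·e^(−0.0230·4/12) = 7.1053
Current forward F = (S − I)·e^(rT) = (643.80 − 7.1053)·e^(0.0230·6/12) = 636.6947 × 1.011566 = 644.0587
Value (long) = (F − K)·e^(−rT) = (644.0587 − 724.35) × 0.988566 = -79.3732
Value = -¥79.37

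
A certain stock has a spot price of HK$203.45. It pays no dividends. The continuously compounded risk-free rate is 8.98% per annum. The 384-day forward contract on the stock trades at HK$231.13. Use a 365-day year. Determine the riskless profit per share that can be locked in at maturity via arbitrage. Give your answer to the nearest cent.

Fair forward: F* = S·e^(carry·T), with carry = r = 0.0898
F* = 203.45 · e^(0.0898 × 384/365) = 203.45 · e^0.094475 = 203.45 × 1.099082 = HK$223.6082
Market HK$231.13 > fair HK$223.6082: forward overpriced → cash-and-carry (buy spot, short the forward).
At maturity, profit = |F_mkt − F*| = |231.13 − 223.6082| = HK$7.52 per share

HK$7.52 per share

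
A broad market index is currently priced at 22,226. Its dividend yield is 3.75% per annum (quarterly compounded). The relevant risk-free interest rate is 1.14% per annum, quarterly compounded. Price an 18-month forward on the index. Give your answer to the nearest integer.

21,378

F = S · (1+r/4)^(4T) / (1+q/4)^(4T)
= 22226 × 1.017222 / 1.057585 = 22226 × 0.961835
F = 21,378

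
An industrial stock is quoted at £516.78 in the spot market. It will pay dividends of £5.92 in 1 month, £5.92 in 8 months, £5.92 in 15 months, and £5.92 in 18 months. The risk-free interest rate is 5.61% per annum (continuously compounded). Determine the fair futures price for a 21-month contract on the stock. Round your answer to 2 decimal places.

PV(dividends) I = 5.92·e^(−0.0561·1/12) + 5.92·e^(−0.0561·8/12) + 5.92·e^(−0.0561·15/12) + 5.92·e^(−0.0561·18/12)
I = 5.8924 + 5.7027 + 5.5191 + 5.4422 = 22.5564
F = (S − I)·e^(rT) = (516.78 − 22.5564) · e^(0.0561·21/12)
= 494.2236 · e^0.098175 = 494.2236 × 1.103156 = £545.21

£545.21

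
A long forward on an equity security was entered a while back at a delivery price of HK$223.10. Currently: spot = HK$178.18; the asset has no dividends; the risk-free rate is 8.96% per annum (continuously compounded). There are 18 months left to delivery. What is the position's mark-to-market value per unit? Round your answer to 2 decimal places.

-HK$16.86

Current fair forward for the remaining 18 months: F = S·e^(r·T), r = 0.0896
F = 178.18 · e^(0.0896 × 18/12) = 178.18 × 1.143850 = 203.8112
Value of long forward = (F − K)·e^(−rT) = (203.8112 − 223.10) · e^(−0.0896·18/12)
= -19.2888 × 0.874240 = -16.86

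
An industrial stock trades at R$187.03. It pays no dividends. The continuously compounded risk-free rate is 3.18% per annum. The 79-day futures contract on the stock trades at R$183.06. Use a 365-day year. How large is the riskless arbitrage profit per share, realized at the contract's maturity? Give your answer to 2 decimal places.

R$5.26 per share

Fair futures: F* = S·e^(carry·T), with carry = r = 0.0318
F* = 187.03 · e^(0.0318 × 79/365) = 187.03 · e^0.006883 = 187.03 × 1.006907 = R$188.3218
Market R$183.06 < fair R$188.3218: forward underpriced → reverse cash-and-carry (short spot, go long the forward).
At maturity, profit = |F_mkt − F*| = |183.06 − 188.3218| = R$5.26 per share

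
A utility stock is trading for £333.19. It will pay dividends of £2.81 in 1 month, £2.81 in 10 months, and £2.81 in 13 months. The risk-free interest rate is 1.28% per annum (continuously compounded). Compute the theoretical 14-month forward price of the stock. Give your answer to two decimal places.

£329.72

PV(dividends) I = 2.81·e^(−0.0128·1/12) + 2.81·e^(−0.0128·10/12) + 2.81·e^(−0.0128·13/12)
I = 2.8070 + 2.7802 + 2.7713 = 8.3585
F = (S − I)·e^(rT) = (333.19 − 8.3585) · e^(0.0128·14/12)
= 324.8315 · e^0.014933 = 324.8315 × 1.015045 = £329.72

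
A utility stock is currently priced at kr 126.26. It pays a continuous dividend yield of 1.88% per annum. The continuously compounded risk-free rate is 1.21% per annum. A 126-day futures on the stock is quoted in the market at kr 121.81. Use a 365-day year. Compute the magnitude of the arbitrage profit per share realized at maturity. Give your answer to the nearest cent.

Fair futures: F* = S·e^(carry·T), with carry = (r − q) = 0.0121 − 0.0188 = -0.0067
F* = 126.26 · e^(-0.0067 × 126/365) = 126.26 · e^-0.002313 = 126.26 × 0.997690 = kr 125.9683
Market kr 121.81 < fair kr 125.9683: forward underpriced → reverse cash-and-carry (short spot, go long the forward).
At maturity, profit = |F_mkt − F*| = |121.81 − 125.9683| = kr 4.16 per share

kr 4.16 per share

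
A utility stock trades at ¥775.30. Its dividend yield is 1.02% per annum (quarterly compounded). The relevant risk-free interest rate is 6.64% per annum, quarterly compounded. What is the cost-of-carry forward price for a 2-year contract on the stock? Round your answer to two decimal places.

¥866.61

F = S · (1+r/4)^(4T) / (1+q/4)^(4T)
= 775.30 × 1.140777 / 1.020583 = 775.30 × 1.117770
F = ¥866.61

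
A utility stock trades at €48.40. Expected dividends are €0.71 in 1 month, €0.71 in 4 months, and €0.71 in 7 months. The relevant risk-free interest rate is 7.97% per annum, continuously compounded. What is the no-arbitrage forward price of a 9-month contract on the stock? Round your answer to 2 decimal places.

€49.18

PV(dividends) I = 0.71·e^(−0.0797·1/12) + 0.71·e^(−0.0797·4/12) + 0.71·e^(−0.0797·7/12)
I = 0.7053 + 0.6914 + 0.6777 = 2.0744
F = (S − I)·e^(rT) = (48.40 − 2.0744) · e^(0.0797·9/12)
= 46.3256 · e^0.059775 = 46.3256 × 1.061598 = €49.18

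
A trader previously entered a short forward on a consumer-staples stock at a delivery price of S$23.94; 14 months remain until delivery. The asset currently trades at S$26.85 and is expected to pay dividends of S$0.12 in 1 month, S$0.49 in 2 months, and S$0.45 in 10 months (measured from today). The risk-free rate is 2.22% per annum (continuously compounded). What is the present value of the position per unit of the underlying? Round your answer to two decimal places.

PV(remaining dividends) I = 0.12·e^(−0.0222·1/12) + 0.49·e^(−0.0222·2/12) + 0.45·e^(−0.0222·10/12) = 1.0497
Current forward F = (S − I)·e^(rT) = (26.85 − 1.0497)·e^(0.0222·14/12) = 25.8003 × 1.026238 = 26.4772
Value (long) = (F − K)·e^(−rT) = (26.4772 − 23.94) × 0.974433 = 2.4723
Short position value = −(long value) = -S$2.47

-S$2.47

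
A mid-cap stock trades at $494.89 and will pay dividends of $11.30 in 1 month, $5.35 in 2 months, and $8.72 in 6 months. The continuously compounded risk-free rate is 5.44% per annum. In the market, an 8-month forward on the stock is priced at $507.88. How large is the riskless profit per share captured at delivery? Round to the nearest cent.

$20.67 per share

PV(dividends) I = 11.30·e^(−0.0544·1/12) + 5.35·e^(−0.0544·2/12) + 8.72·e^(−0.0544·6/12) = 25.0366
Fair forward F* = (S − I)·e^(rT) = (494.89 − 25.0366)·e^0.036267 = 469.8534 × 1.036933 = 487.2065
Market $507.88 > fair 487.2065: forward overpriced → cash-and-carry (borrow at r, buy the stock and collect the dividends, short the forward).
Profit at T = |F_mkt − F*| = |507.88 − 487.2065| = $20.67 per share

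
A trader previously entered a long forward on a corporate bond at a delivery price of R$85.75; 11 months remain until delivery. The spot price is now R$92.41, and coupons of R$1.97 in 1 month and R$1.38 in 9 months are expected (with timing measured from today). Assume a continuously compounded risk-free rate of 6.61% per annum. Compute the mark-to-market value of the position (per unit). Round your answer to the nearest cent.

PV(remaining coupons) I = 1.97·e^(−0.0661·1/12) + 1.38·e^(−0.0661·9/12) = 3.2724
Current forward F = (S − I)·e^(rT) = (92.41 − 3.2724)·e^(0.0661·11/12) = 89.1376 × 1.062465 = 94.7056
Value (long) = (F − K)·e^(−rT) = (94.7056 − 85.75) × 0.941207 = 8.4291
Value = R$8.43

R$8.43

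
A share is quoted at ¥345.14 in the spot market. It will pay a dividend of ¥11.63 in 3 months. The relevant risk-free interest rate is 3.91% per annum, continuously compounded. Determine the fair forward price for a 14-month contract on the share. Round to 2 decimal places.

¥349.19

PV(dividends) I = 11.63·e^(−0.0391·3/12)
I = 11.5169
F = (S − I)·e^(rT) = (345.14 − 11.5169) · e^(0.0391·14/12)
= 333.6231 · e^0.045617 = 333.6231 × 1.046673 = ¥349.19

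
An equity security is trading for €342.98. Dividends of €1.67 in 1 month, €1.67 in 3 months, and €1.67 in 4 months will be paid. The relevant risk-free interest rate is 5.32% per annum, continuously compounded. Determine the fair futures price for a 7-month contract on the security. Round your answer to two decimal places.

PV(dividends) I = 1.67·e^(−0.0532·1/12) + 1.67·e^(−0.0532·3/12) + 1.67·e^(−0.0532·4/12)
I = 1.6626 + 1.6479 + 1.6406 = 4.9511
F = (S − I)·e^(rT) = (342.98 − 4.9511) · e^(0.0532·7/12)
= 338.0289 · e^0.031033 = 338.0289 × 1.031520 = €348.68

€348.68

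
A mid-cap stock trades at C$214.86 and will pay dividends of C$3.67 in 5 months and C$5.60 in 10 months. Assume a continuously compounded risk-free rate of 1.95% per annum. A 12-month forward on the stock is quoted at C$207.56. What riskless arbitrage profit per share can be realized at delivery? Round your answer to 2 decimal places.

C$2.20 per share

PV(dividends) I = 3.67·e^(−0.0195·5/12) + 5.60·e^(−0.0195·10/12) = 9.1500
Fair forward F* = (S − I)·e^(rT) = (214.86 − 9.1500)·e^0.019500 = 205.7100 × 1.019691 = 209.7606
Market C$207.56 < fair 209.7606: forward underpriced → reverse cash-and-carry (short the stock, invest proceeds at r, pay the dividends, go long the forward).
Profit at T = |F_mkt − F*| = |207.56 − 209.7606| = C$2.20 per share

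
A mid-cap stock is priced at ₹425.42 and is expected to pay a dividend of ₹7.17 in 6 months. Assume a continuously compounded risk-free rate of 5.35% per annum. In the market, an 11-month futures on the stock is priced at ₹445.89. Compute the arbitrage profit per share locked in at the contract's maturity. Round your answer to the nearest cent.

₹6.42 per share

PV(dividends) I = 7.17·e^(−0.0535·6/12) = 6.9807
Fair futures F* = (S − I)·e^(rT) = (425.42 − 6.9807)·e^0.049042 = 418.4393 × 1.050264 = 439.4717
Market ₹445.89 > fair 439.4717: forward overpriced → cash-and-carry (borrow at r, buy the stock and collect the dividends, short the forward).
Profit at T = |F_mkt − F*| = |445.89 − 439.4717| = ₹6.42 per share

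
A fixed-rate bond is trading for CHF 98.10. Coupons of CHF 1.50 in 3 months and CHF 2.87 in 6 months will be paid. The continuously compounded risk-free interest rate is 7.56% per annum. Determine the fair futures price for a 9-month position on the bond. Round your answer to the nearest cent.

PV(coupons) I = 1.50·e^(−0.0756·3/12) + 2.87·e^(−0.0756·6/12)
I = 1.4719 + 2.7635 = 4.2354
F = (S − I)·e^(rT) = (98.10 − 4.2354) · e^(0.0756·9/12)
= 93.8646 · e^0.056700 = 93.8646 × 1.058338 = CHF 99.34

CHF 99.34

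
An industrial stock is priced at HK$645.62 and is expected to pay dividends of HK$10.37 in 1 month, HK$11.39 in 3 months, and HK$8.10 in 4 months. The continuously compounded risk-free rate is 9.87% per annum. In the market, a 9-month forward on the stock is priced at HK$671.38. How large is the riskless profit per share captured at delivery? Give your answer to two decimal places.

HK$7.64 per share

PV(dividends) I = 10.37·e^(−0.0987·1/12) + 11.39·e^(−0.0987·3/12) + 8.10·e^(−0.0987·4/12) = 29.2353
Fair forward F* = (S − I)·e^(rT) = (645.62 − 29.2353)·e^0.074025 = 616.3847 × 1.076834 = 663.7440
Market HK$671.38 > fair 663.7440: forward overpriced → cash-and-carry (borrow at r, buy the stock and collect the dividends, short the forward).
Profit at T = |F_mkt − F*| = |671.38 − 663.7440| = HK$7.64 per share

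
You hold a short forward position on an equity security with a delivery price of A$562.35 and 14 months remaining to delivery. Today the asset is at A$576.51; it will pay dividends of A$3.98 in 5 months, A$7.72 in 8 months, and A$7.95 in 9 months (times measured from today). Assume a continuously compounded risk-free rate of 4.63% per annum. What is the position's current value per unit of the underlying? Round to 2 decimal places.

PV(remaining dividends) I = 3.98·e^(−0.0463·5/12) + 7.72·e^(−0.0463·8/12) + 7.95·e^(−0.0463·9/12) = 19.0680
Current forward F = (S − I)·e^(rT) = (576.51 − 19.0680)·e^(0.0463·14/12) = 557.4420 × 1.055502 = 588.3811
Value (long) = (F − K)·e^(−rT) = (588.3811 − 562.35) × 0.947416 = 24.6623
Short position value = −(long value) = -A$24.66

-A$24.66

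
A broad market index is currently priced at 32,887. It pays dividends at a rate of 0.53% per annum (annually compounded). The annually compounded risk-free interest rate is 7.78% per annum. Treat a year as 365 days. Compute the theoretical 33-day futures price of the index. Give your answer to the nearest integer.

33,095

F = S · (1+r)^T / (1+q)^T
= 32887 × 1.006797 / 1.000478 = 32887 × 1.006316
F = 33,095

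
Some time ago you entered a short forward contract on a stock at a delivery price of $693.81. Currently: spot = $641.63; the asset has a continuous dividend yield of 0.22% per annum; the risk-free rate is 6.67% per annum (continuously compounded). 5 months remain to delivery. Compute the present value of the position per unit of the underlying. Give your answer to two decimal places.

$33.75

Current fair forward for the remaining 5 months: F = S·e^((r − q)·T), (r − q) = 0.0667 − 0.0022 = 0.0645
F = 641.63 · e^(0.0645 × 5/12) = 641.63 × 1.027239 = 659.1074
Value of long forward = (F − K)·e^(−rT) = (659.1074 − 693.81) · e^(−0.0667·5/12)
= -34.7026 × 0.972591 = -33.75
Short position value = −(long value) = $33.75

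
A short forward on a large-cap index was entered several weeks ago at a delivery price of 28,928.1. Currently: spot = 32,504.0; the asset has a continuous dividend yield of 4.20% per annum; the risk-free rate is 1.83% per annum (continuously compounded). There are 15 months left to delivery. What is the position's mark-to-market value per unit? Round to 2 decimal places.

Current fair forward for the remaining 15 months: F = S·e^((r − q)·T), (r − q) = 0.0183 − 0.0420 = -0.0237
F = 32504.0 · e^(-0.0237 × 15/12) = 32504.0 × 0.97080952 = 31555.1926
Value of long forward = (F − K)·e^(−rT) = (31555.1926 − 28928.1) · e^(−0.0183·15/12)
= 2627.0926 × 0.97738465 = 2567.68
Short position value = −(long value) = -2567.68

-2567.68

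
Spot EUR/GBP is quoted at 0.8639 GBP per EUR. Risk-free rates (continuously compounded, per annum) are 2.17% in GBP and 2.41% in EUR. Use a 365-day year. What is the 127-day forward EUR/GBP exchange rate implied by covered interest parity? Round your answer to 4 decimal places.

0.8632

F = S·e^((r_GBP − r_EUR)T) = 0.8639 · e^((0.0217 − 0.0241) × 127/365)
= 0.8639 · e^-0.000835 = 0.8639 × 0.999165
F = 0.8632 GBP per EUR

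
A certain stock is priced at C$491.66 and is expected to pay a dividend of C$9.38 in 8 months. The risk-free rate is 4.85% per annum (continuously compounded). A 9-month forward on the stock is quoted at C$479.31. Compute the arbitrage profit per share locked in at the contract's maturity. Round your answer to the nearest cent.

C$21.15 per share

PV(dividends) I = 9.38·e^(−0.0485·8/12) = 9.0816
Fair forward F* = (S − I)·e^(rT) = (491.66 − 9.0816)·e^0.036375 = 482.5784 × 1.037045 = 500.4555
Market C$479.31 < fair 500.4555: forward underpriced → reverse cash-and-carry (short the stock, invest proceeds at r, pay the dividends, go long the forward).
Profit at T = |F_mkt − F*| = |479.31 − 500.4555| = C$21.15 per share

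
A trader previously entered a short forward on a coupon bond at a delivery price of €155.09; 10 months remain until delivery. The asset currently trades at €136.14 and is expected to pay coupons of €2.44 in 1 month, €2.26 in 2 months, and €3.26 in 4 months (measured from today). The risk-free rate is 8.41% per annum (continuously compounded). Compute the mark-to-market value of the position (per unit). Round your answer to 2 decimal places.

€16.27

PV(remaining coupons) I = 2.44·e^(−0.0841·1/12) + 2.26·e^(−0.0841·2/12) + 3.26·e^(−0.0841·4/12) = 7.8214
Current forward F = (S − I)·e^(rT) = (136.14 − 7.8214)·e^(0.0841·10/12) = 128.3186 × 1.072598 = 137.6343
Value (long) = (F − K)·e^(−rT) = (137.6343 − 155.09) × 0.932316 = -16.2742
Short position value = −(long value) = €16.27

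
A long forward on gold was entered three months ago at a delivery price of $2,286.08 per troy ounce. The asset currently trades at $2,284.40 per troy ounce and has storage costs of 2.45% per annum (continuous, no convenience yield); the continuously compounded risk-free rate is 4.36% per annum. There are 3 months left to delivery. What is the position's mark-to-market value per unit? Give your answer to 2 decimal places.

Current fair forward for the remaining 3 months: F = S·e^((r + u)·T), (r + u) = 0.0436 + 0.0245 = 0.0681
F = 2284.40 · e^(0.0681 × 3/12) = 2284.40 × 1.01717075 = 2323.6249
Value of long forward = (F − K)·e^(−rT) = (2323.6249 − 2286.08) · e^(−0.0436·3/12)
= 37.5449 × 0.98915919 = 37.14

$37.14 per troy ounce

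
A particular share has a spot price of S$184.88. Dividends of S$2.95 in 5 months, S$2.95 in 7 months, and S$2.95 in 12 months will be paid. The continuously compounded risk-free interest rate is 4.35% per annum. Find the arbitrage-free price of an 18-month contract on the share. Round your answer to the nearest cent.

PV(dividends) I = 2.95·e^(−0.0435·5/12) + 2.95·e^(−0.0435·7/12) + 2.95·e^(−0.0435·12/12)
I = 2.8970 + 2.8761 + 2.8244 = 8.5975
F = (S − I)·e^(rT) = (184.88 − 8.5975) · e^(0.0435·18/12)
= 176.2825 · e^0.065250 = 176.2825 × 1.067426 = S$188.17

S$188.17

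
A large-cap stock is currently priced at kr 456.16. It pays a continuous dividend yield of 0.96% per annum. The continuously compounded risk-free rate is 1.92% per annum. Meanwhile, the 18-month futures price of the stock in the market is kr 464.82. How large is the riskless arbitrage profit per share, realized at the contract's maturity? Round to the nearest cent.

kr 2.04 per share

Fair futures: F* = S·e^(carry·T), with carry = (r − q) = 0.0192 − 0.0096 = 0.0096
F* = 456.16 · e^(0.0096 × 18/12) = 456.16 · e^0.014400 = 456.16 × 1.014504 = kr 462.7761
Market kr 464.82 > fair kr 462.7761: forward overpriced → cash-and-carry (buy spot, short the forward).
At maturity, profit = |F_mkt − F*| = |464.82 − 462.7761| = kr 2.04 per share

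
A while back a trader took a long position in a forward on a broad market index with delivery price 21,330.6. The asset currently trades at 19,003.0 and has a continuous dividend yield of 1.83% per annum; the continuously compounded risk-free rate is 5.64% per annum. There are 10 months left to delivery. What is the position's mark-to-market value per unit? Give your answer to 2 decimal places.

-1635.85

Current fair forward for the remaining 10 months: F = S·e^((r − q)·T), (r − q) = 0.0564 − 0.0183 = 0.0381
F = 19003.0 · e^(0.0381 × 10/12) = 19003.0 × 1.03225941 = 19616.0256
Value of long forward = (F − K)·e^(−rT) = (19616.0256 − 21330.6) · e^(−0.0564·10/12)
= -1714.5744 × 0.95408740 = -1635.85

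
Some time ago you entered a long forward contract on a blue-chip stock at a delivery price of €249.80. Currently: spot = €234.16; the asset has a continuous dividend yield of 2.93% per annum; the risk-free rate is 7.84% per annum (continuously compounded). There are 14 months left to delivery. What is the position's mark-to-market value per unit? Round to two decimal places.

Current fair forward for the remaining 14 months: F = S·e^((r − q)·T), (r − q) = 0.0784 − 0.0293 = 0.0491
F = 234.16 · e^(0.0491 × 14/12) = 234.16 × 1.058956 = 247.9651
Value of long forward = (F − K)·e^(−rT) = (247.9651 − 249.80) · e^(−0.0784·14/12)
= -1.8349 × 0.912592 = -1.67

-€1.67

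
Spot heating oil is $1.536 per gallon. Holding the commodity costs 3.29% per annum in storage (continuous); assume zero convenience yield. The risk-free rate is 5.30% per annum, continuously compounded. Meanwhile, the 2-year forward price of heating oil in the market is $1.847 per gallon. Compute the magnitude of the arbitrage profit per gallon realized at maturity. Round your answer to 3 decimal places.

$0.023 per gallon

Fair forward: F* = S·e^(carry·T), with carry = (r + u) = 0.0530 + 0.0329 = 0.0859
F* = 1.536 · e^(0.0859 × 2) = 1.536 · e^0.171800 = 1.536 × 1.187440 = $1.8239
Market $1.847 > fair $1.8239: forward overpriced → cash-and-carry (buy spot, short the forward).
At maturity, profit = |F_mkt − F*| = |1.847 − 1.8239| = $0.023 per gallon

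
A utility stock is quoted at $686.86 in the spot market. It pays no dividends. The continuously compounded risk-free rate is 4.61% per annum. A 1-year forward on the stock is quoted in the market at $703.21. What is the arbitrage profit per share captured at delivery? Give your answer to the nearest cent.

$16.06 per share

Fair forward: F* = S·e^(carry·T), with carry = r = 0.0461
F* = 686.86 · e^(0.0461 × 1) = 686.86 · e^0.046100 = 686.86 × 1.047179 = $719.2654
Market $703.21 < fair $719.2654: forward underpriced → reverse cash-and-carry (short spot, go long the forward).
At maturity, profit = |F_mkt − F*| = |703.21 − 719.2654| = $16.06 per share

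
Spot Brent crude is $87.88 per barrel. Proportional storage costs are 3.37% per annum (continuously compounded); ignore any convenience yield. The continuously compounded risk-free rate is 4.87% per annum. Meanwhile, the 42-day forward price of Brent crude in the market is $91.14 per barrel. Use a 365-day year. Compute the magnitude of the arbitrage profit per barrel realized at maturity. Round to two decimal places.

Fair forward: F* = S·e^(carry·T), with carry = (r + u) = 0.0487 + 0.0337 = 0.0824
F* = 87.88 · e^(0.0824 × 42/365) = 87.88 · e^0.009482 = 87.88 × 1.009527 = $88.7172
Market $91.14 > fair $88.7172: forward overpriced → cash-and-carry (buy spot, short the forward).
At maturity, profit = |F_mkt − F*| = |91.14 − 88.7172| = $2.42 per barrel

$2.42 per barrel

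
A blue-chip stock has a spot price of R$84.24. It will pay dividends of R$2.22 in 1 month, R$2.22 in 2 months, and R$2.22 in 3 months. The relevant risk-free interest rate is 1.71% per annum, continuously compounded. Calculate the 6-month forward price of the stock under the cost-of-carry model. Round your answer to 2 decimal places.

R$78.27

PV(dividends) I = 2.22·e^(−0.0171·1/12) + 2.22·e^(−0.0171·2/12) + 2.22·e^(−0.0171·3/12)
I = 2.2168 + 2.2137 + 2.2105 = 6.6410
F = (S − I)·e^(rT) = (84.24 − 6.6410) · e^(0.0171·6/12)
= 77.5990 · e^0.008550 = 77.5990 × 1.008587 = R$78.27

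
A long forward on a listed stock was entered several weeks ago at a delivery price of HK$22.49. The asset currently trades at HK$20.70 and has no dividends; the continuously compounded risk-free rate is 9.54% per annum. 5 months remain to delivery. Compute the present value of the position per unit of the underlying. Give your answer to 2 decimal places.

Current fair forward for the remaining 5 months: F = S·e^(r·T), r = 0.0954
F = 20.70 · e^(0.0954 × 5/12) = 20.70 × 1.040551 = 21.5394
Value of long forward = (F − K)·e^(−rT) = (21.5394 − 22.49) · e^(−0.0954·5/12)
= -0.9506 × 0.961030 = -0.91

-HK$0.91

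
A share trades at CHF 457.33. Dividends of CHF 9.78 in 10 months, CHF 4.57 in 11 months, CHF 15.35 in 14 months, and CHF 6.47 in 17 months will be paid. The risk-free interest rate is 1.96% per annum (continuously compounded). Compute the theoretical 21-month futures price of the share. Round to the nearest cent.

PV(dividends) I = 9.78·e^(−0.0196·10/12) + 4.57·e^(−0.0196·11/12) + 15.35·e^(−0.0196·14/12) + 6.47·e^(−0.0196·17/12)
I = 9.6216 + 4.4886 + 15.0030 + 6.2928 = 35.4060
F = (S − I)·e^(rT) = (457.33 − 35.4060) · e^(0.0196·21/12)
= 421.9240 · e^0.034300 = 421.9240 × 1.034895 = CHF 436.65

CHF 436.65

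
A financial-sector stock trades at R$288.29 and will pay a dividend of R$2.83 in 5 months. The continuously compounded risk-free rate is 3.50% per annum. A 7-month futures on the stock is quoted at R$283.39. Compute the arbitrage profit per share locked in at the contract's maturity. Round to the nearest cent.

R$8.00 per share

PV(dividends) I = 2.83·e^(−0.0350·5/12) = 2.7890
Fair futures F* = (S − I)·e^(rT) = (288.29 − 2.7890)·e^0.020417 = 285.5010 × 1.020627 = 291.3900
Market R$283.39 < fair 291.3900: forward underpriced → reverse cash-and-carry (short the stock, invest proceeds at r, pay the dividends, go long the forward).
Profit at T = |F_mkt − F*| = |283.39 − 291.3900| = R$8.00 per share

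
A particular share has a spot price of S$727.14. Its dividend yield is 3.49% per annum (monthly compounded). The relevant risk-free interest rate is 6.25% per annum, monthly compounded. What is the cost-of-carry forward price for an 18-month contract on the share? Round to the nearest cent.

S$757.75

F = S · (1+r/12)^(12T) / (1+q/12)^(12T)
= 727.14 × 1.098018 / 1.053664 = 727.14 × 1.042095
F = S$757.75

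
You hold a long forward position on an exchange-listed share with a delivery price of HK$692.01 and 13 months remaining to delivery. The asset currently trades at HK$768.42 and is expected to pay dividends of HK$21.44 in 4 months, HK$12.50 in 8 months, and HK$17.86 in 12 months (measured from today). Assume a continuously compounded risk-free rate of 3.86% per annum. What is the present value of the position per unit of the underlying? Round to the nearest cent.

PV(remaining dividends) I = 21.44·e^(−0.0386·4/12) + 12.50·e^(−0.0386·8/12) + 17.86·e^(−0.0386·12/12) = 50.5321
Current forward F = (S − I)·e^(rT) = (768.42 − 50.5321)·e^(0.0386·13/12) = 717.8879 × 1.042703 = 748.5439
Value (long) = (F − K)·e^(−rT) = (748.5439 − 692.01) × 0.959046 = 54.2186
Value = HK$54.22

HK$54.22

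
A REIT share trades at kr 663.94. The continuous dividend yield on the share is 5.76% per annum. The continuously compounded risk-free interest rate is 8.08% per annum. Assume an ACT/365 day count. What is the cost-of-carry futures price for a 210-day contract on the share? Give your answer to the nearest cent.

kr 672.86

F = S·e^((r − q)T) = 663.94 · e^((0.0808 − 0.0576) × 210/365)
= 663.94 · e^0.013348 = 663.94 × 1.013437
F = kr 672.86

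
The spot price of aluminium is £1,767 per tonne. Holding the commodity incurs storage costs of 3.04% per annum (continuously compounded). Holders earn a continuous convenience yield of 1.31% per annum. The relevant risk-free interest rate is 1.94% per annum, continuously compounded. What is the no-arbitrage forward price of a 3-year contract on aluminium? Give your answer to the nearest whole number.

£1,973 per tonne

Net carry = r + u − y = 0.0194 + 0.0304 − 0.0131 = 0.0367
F = S·e^((r+u−y)T) = 1767 · e^(0.0367 × 3) = 1767 · e^0.110100
= 1767 × 1.116390 = £1,973 per tonne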